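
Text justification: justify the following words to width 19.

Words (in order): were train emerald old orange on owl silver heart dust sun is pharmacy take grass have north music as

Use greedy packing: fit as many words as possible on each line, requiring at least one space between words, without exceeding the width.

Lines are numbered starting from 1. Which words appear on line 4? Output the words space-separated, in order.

Line 1: ['were', 'train', 'emerald'] (min_width=18, slack=1)
Line 2: ['old', 'orange', 'on', 'owl'] (min_width=17, slack=2)
Line 3: ['silver', 'heart', 'dust'] (min_width=17, slack=2)
Line 4: ['sun', 'is', 'pharmacy'] (min_width=15, slack=4)
Line 5: ['take', 'grass', 'have'] (min_width=15, slack=4)
Line 6: ['north', 'music', 'as'] (min_width=14, slack=5)

Answer: sun is pharmacy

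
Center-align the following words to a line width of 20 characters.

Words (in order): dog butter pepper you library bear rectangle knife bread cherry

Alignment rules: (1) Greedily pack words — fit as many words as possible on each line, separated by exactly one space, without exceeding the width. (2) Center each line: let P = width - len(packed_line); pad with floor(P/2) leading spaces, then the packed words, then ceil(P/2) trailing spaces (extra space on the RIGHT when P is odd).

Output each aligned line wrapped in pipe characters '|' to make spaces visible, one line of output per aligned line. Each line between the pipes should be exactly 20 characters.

Answer: | dog butter pepper  |
|  you library bear  |
|  rectangle knife   |
|    bread cherry    |

Derivation:
Line 1: ['dog', 'butter', 'pepper'] (min_width=17, slack=3)
Line 2: ['you', 'library', 'bear'] (min_width=16, slack=4)
Line 3: ['rectangle', 'knife'] (min_width=15, slack=5)
Line 4: ['bread', 'cherry'] (min_width=12, slack=8)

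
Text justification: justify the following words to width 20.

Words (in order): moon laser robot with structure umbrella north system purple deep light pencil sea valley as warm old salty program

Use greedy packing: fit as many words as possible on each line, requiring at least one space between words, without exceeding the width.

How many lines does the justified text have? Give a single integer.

Answer: 7

Derivation:
Line 1: ['moon', 'laser', 'robot'] (min_width=16, slack=4)
Line 2: ['with', 'structure'] (min_width=14, slack=6)
Line 3: ['umbrella', 'north'] (min_width=14, slack=6)
Line 4: ['system', 'purple', 'deep'] (min_width=18, slack=2)
Line 5: ['light', 'pencil', 'sea'] (min_width=16, slack=4)
Line 6: ['valley', 'as', 'warm', 'old'] (min_width=18, slack=2)
Line 7: ['salty', 'program'] (min_width=13, slack=7)
Total lines: 7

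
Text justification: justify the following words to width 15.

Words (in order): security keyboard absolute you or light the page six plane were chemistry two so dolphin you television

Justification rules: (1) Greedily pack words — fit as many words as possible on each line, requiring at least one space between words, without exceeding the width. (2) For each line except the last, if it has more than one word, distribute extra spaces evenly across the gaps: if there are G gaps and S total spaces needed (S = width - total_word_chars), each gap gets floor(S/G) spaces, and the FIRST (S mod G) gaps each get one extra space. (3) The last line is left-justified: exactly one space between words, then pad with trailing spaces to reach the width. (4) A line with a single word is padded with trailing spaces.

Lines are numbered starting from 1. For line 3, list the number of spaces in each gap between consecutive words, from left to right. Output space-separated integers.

Line 1: ['security'] (min_width=8, slack=7)
Line 2: ['keyboard'] (min_width=8, slack=7)
Line 3: ['absolute', 'you', 'or'] (min_width=15, slack=0)
Line 4: ['light', 'the', 'page'] (min_width=14, slack=1)
Line 5: ['six', 'plane', 'were'] (min_width=14, slack=1)
Line 6: ['chemistry', 'two'] (min_width=13, slack=2)
Line 7: ['so', 'dolphin', 'you'] (min_width=14, slack=1)
Line 8: ['television'] (min_width=10, slack=5)

Answer: 1 1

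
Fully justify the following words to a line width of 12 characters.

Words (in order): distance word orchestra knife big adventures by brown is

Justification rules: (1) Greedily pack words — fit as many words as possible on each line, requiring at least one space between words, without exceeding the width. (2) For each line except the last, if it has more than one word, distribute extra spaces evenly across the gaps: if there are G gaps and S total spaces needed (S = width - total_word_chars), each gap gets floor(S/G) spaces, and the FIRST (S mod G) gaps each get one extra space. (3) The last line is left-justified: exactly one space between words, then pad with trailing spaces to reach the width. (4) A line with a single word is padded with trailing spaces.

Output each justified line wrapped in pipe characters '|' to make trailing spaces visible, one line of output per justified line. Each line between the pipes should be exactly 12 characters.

Line 1: ['distance'] (min_width=8, slack=4)
Line 2: ['word'] (min_width=4, slack=8)
Line 3: ['orchestra'] (min_width=9, slack=3)
Line 4: ['knife', 'big'] (min_width=9, slack=3)
Line 5: ['adventures'] (min_width=10, slack=2)
Line 6: ['by', 'brown', 'is'] (min_width=11, slack=1)

Answer: |distance    |
|word        |
|orchestra   |
|knife    big|
|adventures  |
|by brown is |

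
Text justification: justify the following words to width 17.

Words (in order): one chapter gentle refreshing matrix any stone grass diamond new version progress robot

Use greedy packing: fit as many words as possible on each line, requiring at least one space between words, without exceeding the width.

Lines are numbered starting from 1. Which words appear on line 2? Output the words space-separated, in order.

Answer: gentle refreshing

Derivation:
Line 1: ['one', 'chapter'] (min_width=11, slack=6)
Line 2: ['gentle', 'refreshing'] (min_width=17, slack=0)
Line 3: ['matrix', 'any', 'stone'] (min_width=16, slack=1)
Line 4: ['grass', 'diamond', 'new'] (min_width=17, slack=0)
Line 5: ['version', 'progress'] (min_width=16, slack=1)
Line 6: ['robot'] (min_width=5, slack=12)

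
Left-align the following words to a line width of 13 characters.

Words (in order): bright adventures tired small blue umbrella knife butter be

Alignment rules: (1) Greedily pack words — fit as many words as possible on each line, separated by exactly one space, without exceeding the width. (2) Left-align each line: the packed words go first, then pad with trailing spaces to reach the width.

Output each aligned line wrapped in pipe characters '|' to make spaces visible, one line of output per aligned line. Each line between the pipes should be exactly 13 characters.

Answer: |bright       |
|adventures   |
|tired small  |
|blue umbrella|
|knife butter |
|be           |

Derivation:
Line 1: ['bright'] (min_width=6, slack=7)
Line 2: ['adventures'] (min_width=10, slack=3)
Line 3: ['tired', 'small'] (min_width=11, slack=2)
Line 4: ['blue', 'umbrella'] (min_width=13, slack=0)
Line 5: ['knife', 'butter'] (min_width=12, slack=1)
Line 6: ['be'] (min_width=2, slack=11)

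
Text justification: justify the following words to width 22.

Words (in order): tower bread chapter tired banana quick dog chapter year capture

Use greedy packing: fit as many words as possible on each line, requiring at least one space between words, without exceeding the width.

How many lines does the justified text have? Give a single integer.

Line 1: ['tower', 'bread', 'chapter'] (min_width=19, slack=3)
Line 2: ['tired', 'banana', 'quick', 'dog'] (min_width=22, slack=0)
Line 3: ['chapter', 'year', 'capture'] (min_width=20, slack=2)
Total lines: 3

Answer: 3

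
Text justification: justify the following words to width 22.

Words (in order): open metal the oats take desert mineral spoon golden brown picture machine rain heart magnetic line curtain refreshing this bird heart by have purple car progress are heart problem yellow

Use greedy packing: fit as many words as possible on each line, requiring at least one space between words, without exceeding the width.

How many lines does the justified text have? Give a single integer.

Line 1: ['open', 'metal', 'the', 'oats'] (min_width=19, slack=3)
Line 2: ['take', 'desert', 'mineral'] (min_width=19, slack=3)
Line 3: ['spoon', 'golden', 'brown'] (min_width=18, slack=4)
Line 4: ['picture', 'machine', 'rain'] (min_width=20, slack=2)
Line 5: ['heart', 'magnetic', 'line'] (min_width=19, slack=3)
Line 6: ['curtain', 'refreshing'] (min_width=18, slack=4)
Line 7: ['this', 'bird', 'heart', 'by'] (min_width=18, slack=4)
Line 8: ['have', 'purple', 'car'] (min_width=15, slack=7)
Line 9: ['progress', 'are', 'heart'] (min_width=18, slack=4)
Line 10: ['problem', 'yellow'] (min_width=14, slack=8)
Total lines: 10

Answer: 10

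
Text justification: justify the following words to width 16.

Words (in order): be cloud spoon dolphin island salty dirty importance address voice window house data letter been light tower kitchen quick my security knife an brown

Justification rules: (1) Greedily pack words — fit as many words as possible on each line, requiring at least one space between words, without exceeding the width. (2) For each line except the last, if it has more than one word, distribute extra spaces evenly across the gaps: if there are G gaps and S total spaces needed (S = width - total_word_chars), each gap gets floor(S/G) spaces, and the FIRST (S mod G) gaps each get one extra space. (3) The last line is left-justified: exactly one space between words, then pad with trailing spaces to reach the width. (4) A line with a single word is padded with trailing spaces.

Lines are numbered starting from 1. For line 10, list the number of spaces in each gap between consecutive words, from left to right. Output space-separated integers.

Answer: 3

Derivation:
Line 1: ['be', 'cloud', 'spoon'] (min_width=14, slack=2)
Line 2: ['dolphin', 'island'] (min_width=14, slack=2)
Line 3: ['salty', 'dirty'] (min_width=11, slack=5)
Line 4: ['importance'] (min_width=10, slack=6)
Line 5: ['address', 'voice'] (min_width=13, slack=3)
Line 6: ['window', 'house'] (min_width=12, slack=4)
Line 7: ['data', 'letter', 'been'] (min_width=16, slack=0)
Line 8: ['light', 'tower'] (min_width=11, slack=5)
Line 9: ['kitchen', 'quick', 'my'] (min_width=16, slack=0)
Line 10: ['security', 'knife'] (min_width=14, slack=2)
Line 11: ['an', 'brown'] (min_width=8, slack=8)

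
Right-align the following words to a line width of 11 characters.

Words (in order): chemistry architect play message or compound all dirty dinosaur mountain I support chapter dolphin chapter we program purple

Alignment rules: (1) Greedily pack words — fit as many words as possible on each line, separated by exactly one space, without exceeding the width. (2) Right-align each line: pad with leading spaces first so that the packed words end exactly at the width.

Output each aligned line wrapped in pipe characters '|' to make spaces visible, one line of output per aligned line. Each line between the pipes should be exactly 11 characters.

Answer: |  chemistry|
|  architect|
|       play|
| message or|
|   compound|
|  all dirty|
|   dinosaur|
| mountain I|
|    support|
|    chapter|
|    dolphin|
| chapter we|
|    program|
|     purple|

Derivation:
Line 1: ['chemistry'] (min_width=9, slack=2)
Line 2: ['architect'] (min_width=9, slack=2)
Line 3: ['play'] (min_width=4, slack=7)
Line 4: ['message', 'or'] (min_width=10, slack=1)
Line 5: ['compound'] (min_width=8, slack=3)
Line 6: ['all', 'dirty'] (min_width=9, slack=2)
Line 7: ['dinosaur'] (min_width=8, slack=3)
Line 8: ['mountain', 'I'] (min_width=10, slack=1)
Line 9: ['support'] (min_width=7, slack=4)
Line 10: ['chapter'] (min_width=7, slack=4)
Line 11: ['dolphin'] (min_width=7, slack=4)
Line 12: ['chapter', 'we'] (min_width=10, slack=1)
Line 13: ['program'] (min_width=7, slack=4)
Line 14: ['purple'] (min_width=6, slack=5)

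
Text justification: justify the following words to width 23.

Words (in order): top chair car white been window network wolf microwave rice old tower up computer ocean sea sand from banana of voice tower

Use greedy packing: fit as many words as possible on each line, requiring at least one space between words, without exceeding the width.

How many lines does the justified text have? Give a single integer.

Answer: 6

Derivation:
Line 1: ['top', 'chair', 'car', 'white'] (min_width=19, slack=4)
Line 2: ['been', 'window', 'network'] (min_width=19, slack=4)
Line 3: ['wolf', 'microwave', 'rice', 'old'] (min_width=23, slack=0)
Line 4: ['tower', 'up', 'computer', 'ocean'] (min_width=23, slack=0)
Line 5: ['sea', 'sand', 'from', 'banana', 'of'] (min_width=23, slack=0)
Line 6: ['voice', 'tower'] (min_width=11, slack=12)
Total lines: 6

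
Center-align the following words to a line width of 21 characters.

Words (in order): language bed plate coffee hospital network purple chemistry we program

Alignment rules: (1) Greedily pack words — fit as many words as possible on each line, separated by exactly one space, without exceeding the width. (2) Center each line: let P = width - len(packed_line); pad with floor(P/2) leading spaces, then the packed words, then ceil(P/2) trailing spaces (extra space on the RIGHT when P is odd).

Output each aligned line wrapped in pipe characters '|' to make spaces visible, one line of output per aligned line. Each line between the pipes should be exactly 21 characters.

Answer: | language bed plate  |
|   coffee hospital   |
|   network purple    |
|chemistry we program |

Derivation:
Line 1: ['language', 'bed', 'plate'] (min_width=18, slack=3)
Line 2: ['coffee', 'hospital'] (min_width=15, slack=6)
Line 3: ['network', 'purple'] (min_width=14, slack=7)
Line 4: ['chemistry', 'we', 'program'] (min_width=20, slack=1)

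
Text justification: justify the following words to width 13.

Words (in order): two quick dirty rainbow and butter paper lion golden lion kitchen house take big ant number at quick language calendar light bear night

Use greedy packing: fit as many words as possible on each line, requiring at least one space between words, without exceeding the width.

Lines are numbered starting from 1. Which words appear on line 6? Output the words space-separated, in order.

Answer: kitchen house

Derivation:
Line 1: ['two', 'quick'] (min_width=9, slack=4)
Line 2: ['dirty', 'rainbow'] (min_width=13, slack=0)
Line 3: ['and', 'butter'] (min_width=10, slack=3)
Line 4: ['paper', 'lion'] (min_width=10, slack=3)
Line 5: ['golden', 'lion'] (min_width=11, slack=2)
Line 6: ['kitchen', 'house'] (min_width=13, slack=0)
Line 7: ['take', 'big', 'ant'] (min_width=12, slack=1)
Line 8: ['number', 'at'] (min_width=9, slack=4)
Line 9: ['quick'] (min_width=5, slack=8)
Line 10: ['language'] (min_width=8, slack=5)
Line 11: ['calendar'] (min_width=8, slack=5)
Line 12: ['light', 'bear'] (min_width=10, slack=3)
Line 13: ['night'] (min_width=5, slack=8)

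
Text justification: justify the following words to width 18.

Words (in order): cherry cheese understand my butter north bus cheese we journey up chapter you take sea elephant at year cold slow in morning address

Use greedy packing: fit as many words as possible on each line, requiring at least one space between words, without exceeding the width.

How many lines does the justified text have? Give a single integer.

Line 1: ['cherry', 'cheese'] (min_width=13, slack=5)
Line 2: ['understand', 'my'] (min_width=13, slack=5)
Line 3: ['butter', 'north', 'bus'] (min_width=16, slack=2)
Line 4: ['cheese', 'we', 'journey'] (min_width=17, slack=1)
Line 5: ['up', 'chapter', 'you'] (min_width=14, slack=4)
Line 6: ['take', 'sea', 'elephant'] (min_width=17, slack=1)
Line 7: ['at', 'year', 'cold', 'slow'] (min_width=17, slack=1)
Line 8: ['in', 'morning', 'address'] (min_width=18, slack=0)
Total lines: 8

Answer: 8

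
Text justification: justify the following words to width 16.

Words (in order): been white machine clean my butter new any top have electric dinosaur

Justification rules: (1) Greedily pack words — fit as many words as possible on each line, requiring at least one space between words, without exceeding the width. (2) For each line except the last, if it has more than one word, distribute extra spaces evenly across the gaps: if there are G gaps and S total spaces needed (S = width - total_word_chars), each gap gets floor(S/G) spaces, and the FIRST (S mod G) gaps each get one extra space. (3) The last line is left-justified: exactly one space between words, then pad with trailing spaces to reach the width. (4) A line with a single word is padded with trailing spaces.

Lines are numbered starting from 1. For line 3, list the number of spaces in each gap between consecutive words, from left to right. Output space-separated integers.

Answer: 2 2

Derivation:
Line 1: ['been', 'white'] (min_width=10, slack=6)
Line 2: ['machine', 'clean', 'my'] (min_width=16, slack=0)
Line 3: ['butter', 'new', 'any'] (min_width=14, slack=2)
Line 4: ['top', 'have'] (min_width=8, slack=8)
Line 5: ['electric'] (min_width=8, slack=8)
Line 6: ['dinosaur'] (min_width=8, slack=8)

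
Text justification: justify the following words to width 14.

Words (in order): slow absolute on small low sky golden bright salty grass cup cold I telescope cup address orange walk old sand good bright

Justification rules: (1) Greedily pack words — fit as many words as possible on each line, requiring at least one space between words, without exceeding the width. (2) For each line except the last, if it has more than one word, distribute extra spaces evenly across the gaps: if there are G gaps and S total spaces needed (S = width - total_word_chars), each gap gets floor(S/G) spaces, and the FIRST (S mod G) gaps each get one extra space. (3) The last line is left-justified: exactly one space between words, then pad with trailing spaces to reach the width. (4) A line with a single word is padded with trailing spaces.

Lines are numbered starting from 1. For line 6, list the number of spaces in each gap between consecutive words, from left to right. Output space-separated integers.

Answer: 4

Derivation:
Line 1: ['slow', 'absolute'] (min_width=13, slack=1)
Line 2: ['on', 'small', 'low'] (min_width=12, slack=2)
Line 3: ['sky', 'golden'] (min_width=10, slack=4)
Line 4: ['bright', 'salty'] (min_width=12, slack=2)
Line 5: ['grass', 'cup', 'cold'] (min_width=14, slack=0)
Line 6: ['I', 'telescope'] (min_width=11, slack=3)
Line 7: ['cup', 'address'] (min_width=11, slack=3)
Line 8: ['orange', 'walk'] (min_width=11, slack=3)
Line 9: ['old', 'sand', 'good'] (min_width=13, slack=1)
Line 10: ['bright'] (min_width=6, slack=8)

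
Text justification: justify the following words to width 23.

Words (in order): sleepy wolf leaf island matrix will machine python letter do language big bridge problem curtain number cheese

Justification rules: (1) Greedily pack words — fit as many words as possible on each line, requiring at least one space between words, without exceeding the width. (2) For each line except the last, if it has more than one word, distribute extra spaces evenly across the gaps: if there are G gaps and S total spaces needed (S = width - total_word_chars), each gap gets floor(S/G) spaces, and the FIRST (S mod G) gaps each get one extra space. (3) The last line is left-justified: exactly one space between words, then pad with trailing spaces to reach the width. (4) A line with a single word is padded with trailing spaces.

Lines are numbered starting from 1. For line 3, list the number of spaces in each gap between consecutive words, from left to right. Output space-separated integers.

Answer: 5 4

Derivation:
Line 1: ['sleepy', 'wolf', 'leaf', 'island'] (min_width=23, slack=0)
Line 2: ['matrix', 'will', 'machine'] (min_width=19, slack=4)
Line 3: ['python', 'letter', 'do'] (min_width=16, slack=7)
Line 4: ['language', 'big', 'bridge'] (min_width=19, slack=4)
Line 5: ['problem', 'curtain', 'number'] (min_width=22, slack=1)
Line 6: ['cheese'] (min_width=6, slack=17)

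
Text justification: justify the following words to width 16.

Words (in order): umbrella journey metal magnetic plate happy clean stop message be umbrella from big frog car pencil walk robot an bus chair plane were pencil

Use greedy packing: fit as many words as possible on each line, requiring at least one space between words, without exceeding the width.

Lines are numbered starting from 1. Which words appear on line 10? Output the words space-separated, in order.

Answer: chair plane were

Derivation:
Line 1: ['umbrella', 'journey'] (min_width=16, slack=0)
Line 2: ['metal', 'magnetic'] (min_width=14, slack=2)
Line 3: ['plate', 'happy'] (min_width=11, slack=5)
Line 4: ['clean', 'stop'] (min_width=10, slack=6)
Line 5: ['message', 'be'] (min_width=10, slack=6)
Line 6: ['umbrella', 'from'] (min_width=13, slack=3)
Line 7: ['big', 'frog', 'car'] (min_width=12, slack=4)
Line 8: ['pencil', 'walk'] (min_width=11, slack=5)
Line 9: ['robot', 'an', 'bus'] (min_width=12, slack=4)
Line 10: ['chair', 'plane', 'were'] (min_width=16, slack=0)
Line 11: ['pencil'] (min_width=6, slack=10)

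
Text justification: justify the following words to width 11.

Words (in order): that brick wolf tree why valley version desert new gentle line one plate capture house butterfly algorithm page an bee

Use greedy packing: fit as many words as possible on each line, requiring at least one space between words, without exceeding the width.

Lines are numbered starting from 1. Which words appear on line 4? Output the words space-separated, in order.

Line 1: ['that', 'brick'] (min_width=10, slack=1)
Line 2: ['wolf', 'tree'] (min_width=9, slack=2)
Line 3: ['why', 'valley'] (min_width=10, slack=1)
Line 4: ['version'] (min_width=7, slack=4)
Line 5: ['desert', 'new'] (min_width=10, slack=1)
Line 6: ['gentle', 'line'] (min_width=11, slack=0)
Line 7: ['one', 'plate'] (min_width=9, slack=2)
Line 8: ['capture'] (min_width=7, slack=4)
Line 9: ['house'] (min_width=5, slack=6)
Line 10: ['butterfly'] (min_width=9, slack=2)
Line 11: ['algorithm'] (min_width=9, slack=2)
Line 12: ['page', 'an', 'bee'] (min_width=11, slack=0)

Answer: version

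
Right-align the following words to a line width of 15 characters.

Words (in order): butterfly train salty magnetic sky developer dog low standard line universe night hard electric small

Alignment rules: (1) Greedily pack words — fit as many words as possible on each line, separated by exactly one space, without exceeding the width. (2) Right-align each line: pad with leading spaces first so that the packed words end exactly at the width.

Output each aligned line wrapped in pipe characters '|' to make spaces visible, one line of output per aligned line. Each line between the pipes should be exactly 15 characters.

Answer: |butterfly train|
| salty magnetic|
|  sky developer|
|        dog low|
|  standard line|
| universe night|
|  hard electric|
|          small|

Derivation:
Line 1: ['butterfly', 'train'] (min_width=15, slack=0)
Line 2: ['salty', 'magnetic'] (min_width=14, slack=1)
Line 3: ['sky', 'developer'] (min_width=13, slack=2)
Line 4: ['dog', 'low'] (min_width=7, slack=8)
Line 5: ['standard', 'line'] (min_width=13, slack=2)
Line 6: ['universe', 'night'] (min_width=14, slack=1)
Line 7: ['hard', 'electric'] (min_width=13, slack=2)
Line 8: ['small'] (min_width=5, slack=10)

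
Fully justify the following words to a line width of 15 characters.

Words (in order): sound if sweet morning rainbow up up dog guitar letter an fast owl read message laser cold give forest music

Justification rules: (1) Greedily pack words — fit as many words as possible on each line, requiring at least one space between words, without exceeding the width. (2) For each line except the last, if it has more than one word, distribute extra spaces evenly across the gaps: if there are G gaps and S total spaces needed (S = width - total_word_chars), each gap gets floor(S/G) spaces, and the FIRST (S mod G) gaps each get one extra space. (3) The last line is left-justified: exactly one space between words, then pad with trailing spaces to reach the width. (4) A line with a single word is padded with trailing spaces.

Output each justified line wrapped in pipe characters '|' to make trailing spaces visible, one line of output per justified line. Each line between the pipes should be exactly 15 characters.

Line 1: ['sound', 'if', 'sweet'] (min_width=14, slack=1)
Line 2: ['morning', 'rainbow'] (min_width=15, slack=0)
Line 3: ['up', 'up', 'dog'] (min_width=9, slack=6)
Line 4: ['guitar', 'letter'] (min_width=13, slack=2)
Line 5: ['an', 'fast', 'owl'] (min_width=11, slack=4)
Line 6: ['read', 'message'] (min_width=12, slack=3)
Line 7: ['laser', 'cold', 'give'] (min_width=15, slack=0)
Line 8: ['forest', 'music'] (min_width=12, slack=3)

Answer: |sound  if sweet|
|morning rainbow|
|up    up    dog|
|guitar   letter|
|an   fast   owl|
|read    message|
|laser cold give|
|forest music   |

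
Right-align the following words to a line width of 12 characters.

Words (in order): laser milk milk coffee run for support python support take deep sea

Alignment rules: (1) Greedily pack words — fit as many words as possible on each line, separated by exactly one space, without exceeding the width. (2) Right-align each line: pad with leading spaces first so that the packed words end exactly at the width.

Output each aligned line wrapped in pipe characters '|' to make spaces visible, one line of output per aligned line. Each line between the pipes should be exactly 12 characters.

Answer: |  laser milk|
| milk coffee|
|     run for|
|     support|
|      python|
|support take|
|    deep sea|

Derivation:
Line 1: ['laser', 'milk'] (min_width=10, slack=2)
Line 2: ['milk', 'coffee'] (min_width=11, slack=1)
Line 3: ['run', 'for'] (min_width=7, slack=5)
Line 4: ['support'] (min_width=7, slack=5)
Line 5: ['python'] (min_width=6, slack=6)
Line 6: ['support', 'take'] (min_width=12, slack=0)
Line 7: ['deep', 'sea'] (min_width=8, slack=4)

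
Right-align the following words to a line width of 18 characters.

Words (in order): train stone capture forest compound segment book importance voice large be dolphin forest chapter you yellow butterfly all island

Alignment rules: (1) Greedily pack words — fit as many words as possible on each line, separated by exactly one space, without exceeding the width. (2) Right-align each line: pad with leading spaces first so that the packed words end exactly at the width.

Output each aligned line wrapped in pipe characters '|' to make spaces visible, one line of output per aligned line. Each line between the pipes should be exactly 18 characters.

Answer: |       train stone|
|    capture forest|
|  compound segment|
|   book importance|
|    voice large be|
|    dolphin forest|
|chapter you yellow|
|     butterfly all|
|            island|

Derivation:
Line 1: ['train', 'stone'] (min_width=11, slack=7)
Line 2: ['capture', 'forest'] (min_width=14, slack=4)
Line 3: ['compound', 'segment'] (min_width=16, slack=2)
Line 4: ['book', 'importance'] (min_width=15, slack=3)
Line 5: ['voice', 'large', 'be'] (min_width=14, slack=4)
Line 6: ['dolphin', 'forest'] (min_width=14, slack=4)
Line 7: ['chapter', 'you', 'yellow'] (min_width=18, slack=0)
Line 8: ['butterfly', 'all'] (min_width=13, slack=5)
Line 9: ['island'] (min_width=6, slack=12)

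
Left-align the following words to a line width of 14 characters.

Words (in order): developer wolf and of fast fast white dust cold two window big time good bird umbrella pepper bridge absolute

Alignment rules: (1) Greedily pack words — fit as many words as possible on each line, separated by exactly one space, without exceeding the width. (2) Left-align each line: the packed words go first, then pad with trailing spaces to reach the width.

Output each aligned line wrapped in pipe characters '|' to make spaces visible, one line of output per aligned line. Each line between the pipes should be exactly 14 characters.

Line 1: ['developer', 'wolf'] (min_width=14, slack=0)
Line 2: ['and', 'of', 'fast'] (min_width=11, slack=3)
Line 3: ['fast', 'white'] (min_width=10, slack=4)
Line 4: ['dust', 'cold', 'two'] (min_width=13, slack=1)
Line 5: ['window', 'big'] (min_width=10, slack=4)
Line 6: ['time', 'good', 'bird'] (min_width=14, slack=0)
Line 7: ['umbrella'] (min_width=8, slack=6)
Line 8: ['pepper', 'bridge'] (min_width=13, slack=1)
Line 9: ['absolute'] (min_width=8, slack=6)

Answer: |developer wolf|
|and of fast   |
|fast white    |
|dust cold two |
|window big    |
|time good bird|
|umbrella      |
|pepper bridge |
|absolute      |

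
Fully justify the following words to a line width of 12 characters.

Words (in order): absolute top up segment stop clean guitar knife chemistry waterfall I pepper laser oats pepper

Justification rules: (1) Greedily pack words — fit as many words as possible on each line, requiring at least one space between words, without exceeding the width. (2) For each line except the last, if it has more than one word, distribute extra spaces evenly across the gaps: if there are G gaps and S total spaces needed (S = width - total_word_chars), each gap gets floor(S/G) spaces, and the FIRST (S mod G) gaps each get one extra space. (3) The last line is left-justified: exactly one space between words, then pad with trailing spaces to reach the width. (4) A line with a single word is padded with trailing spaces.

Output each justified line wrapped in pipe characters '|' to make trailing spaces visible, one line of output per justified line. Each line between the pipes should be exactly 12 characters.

Line 1: ['absolute', 'top'] (min_width=12, slack=0)
Line 2: ['up', 'segment'] (min_width=10, slack=2)
Line 3: ['stop', 'clean'] (min_width=10, slack=2)
Line 4: ['guitar', 'knife'] (min_width=12, slack=0)
Line 5: ['chemistry'] (min_width=9, slack=3)
Line 6: ['waterfall', 'I'] (min_width=11, slack=1)
Line 7: ['pepper', 'laser'] (min_width=12, slack=0)
Line 8: ['oats', 'pepper'] (min_width=11, slack=1)

Answer: |absolute top|
|up   segment|
|stop   clean|
|guitar knife|
|chemistry   |
|waterfall  I|
|pepper laser|
|oats pepper |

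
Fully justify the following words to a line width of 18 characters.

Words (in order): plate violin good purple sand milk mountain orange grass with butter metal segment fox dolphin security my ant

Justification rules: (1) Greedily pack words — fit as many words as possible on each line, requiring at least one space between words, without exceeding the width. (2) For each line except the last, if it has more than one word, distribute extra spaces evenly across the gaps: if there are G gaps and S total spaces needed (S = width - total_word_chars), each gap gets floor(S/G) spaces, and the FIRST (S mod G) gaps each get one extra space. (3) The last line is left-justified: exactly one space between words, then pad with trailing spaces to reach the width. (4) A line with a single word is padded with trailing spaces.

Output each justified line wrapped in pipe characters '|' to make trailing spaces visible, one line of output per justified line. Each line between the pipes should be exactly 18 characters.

Answer: |plate  violin good|
|purple  sand  milk|
|mountain    orange|
|grass  with butter|
|metal  segment fox|
|dolphin   security|
|my ant            |

Derivation:
Line 1: ['plate', 'violin', 'good'] (min_width=17, slack=1)
Line 2: ['purple', 'sand', 'milk'] (min_width=16, slack=2)
Line 3: ['mountain', 'orange'] (min_width=15, slack=3)
Line 4: ['grass', 'with', 'butter'] (min_width=17, slack=1)
Line 5: ['metal', 'segment', 'fox'] (min_width=17, slack=1)
Line 6: ['dolphin', 'security'] (min_width=16, slack=2)
Line 7: ['my', 'ant'] (min_width=6, slack=12)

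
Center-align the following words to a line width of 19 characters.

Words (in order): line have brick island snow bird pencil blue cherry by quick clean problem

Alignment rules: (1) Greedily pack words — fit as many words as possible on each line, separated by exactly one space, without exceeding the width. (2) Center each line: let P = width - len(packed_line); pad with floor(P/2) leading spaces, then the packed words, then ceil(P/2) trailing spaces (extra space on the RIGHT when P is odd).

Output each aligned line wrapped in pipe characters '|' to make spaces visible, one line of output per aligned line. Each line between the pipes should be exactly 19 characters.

Line 1: ['line', 'have', 'brick'] (min_width=15, slack=4)
Line 2: ['island', 'snow', 'bird'] (min_width=16, slack=3)
Line 3: ['pencil', 'blue', 'cherry'] (min_width=18, slack=1)
Line 4: ['by', 'quick', 'clean'] (min_width=14, slack=5)
Line 5: ['problem'] (min_width=7, slack=12)

Answer: |  line have brick  |
| island snow bird  |
|pencil blue cherry |
|  by quick clean   |
|      problem      |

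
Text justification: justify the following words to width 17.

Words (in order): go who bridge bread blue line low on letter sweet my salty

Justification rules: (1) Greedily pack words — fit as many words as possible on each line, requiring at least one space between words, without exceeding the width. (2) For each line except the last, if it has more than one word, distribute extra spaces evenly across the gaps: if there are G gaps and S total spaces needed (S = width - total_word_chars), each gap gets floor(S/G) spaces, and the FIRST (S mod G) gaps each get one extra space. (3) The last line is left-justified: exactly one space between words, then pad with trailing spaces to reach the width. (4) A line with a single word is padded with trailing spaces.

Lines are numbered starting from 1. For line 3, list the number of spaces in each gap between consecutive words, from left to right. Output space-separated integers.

Answer: 3 3

Derivation:
Line 1: ['go', 'who', 'bridge'] (min_width=13, slack=4)
Line 2: ['bread', 'blue', 'line'] (min_width=15, slack=2)
Line 3: ['low', 'on', 'letter'] (min_width=13, slack=4)
Line 4: ['sweet', 'my', 'salty'] (min_width=14, slack=3)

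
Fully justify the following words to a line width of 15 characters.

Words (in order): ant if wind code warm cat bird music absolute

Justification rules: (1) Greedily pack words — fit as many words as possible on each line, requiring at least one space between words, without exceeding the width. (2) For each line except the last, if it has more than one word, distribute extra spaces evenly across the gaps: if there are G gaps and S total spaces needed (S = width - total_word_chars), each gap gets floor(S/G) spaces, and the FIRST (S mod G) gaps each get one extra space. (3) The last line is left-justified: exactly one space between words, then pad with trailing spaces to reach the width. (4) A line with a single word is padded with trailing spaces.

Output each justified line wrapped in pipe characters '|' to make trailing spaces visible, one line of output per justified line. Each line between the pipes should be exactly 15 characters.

Answer: |ant   if   wind|
|code  warm  cat|
|bird      music|
|absolute       |

Derivation:
Line 1: ['ant', 'if', 'wind'] (min_width=11, slack=4)
Line 2: ['code', 'warm', 'cat'] (min_width=13, slack=2)
Line 3: ['bird', 'music'] (min_width=10, slack=5)
Line 4: ['absolute'] (min_width=8, slack=7)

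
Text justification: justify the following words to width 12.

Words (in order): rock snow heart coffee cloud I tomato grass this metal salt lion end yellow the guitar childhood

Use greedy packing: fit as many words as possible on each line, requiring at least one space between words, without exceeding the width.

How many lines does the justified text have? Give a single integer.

Answer: 9

Derivation:
Line 1: ['rock', 'snow'] (min_width=9, slack=3)
Line 2: ['heart', 'coffee'] (min_width=12, slack=0)
Line 3: ['cloud', 'I'] (min_width=7, slack=5)
Line 4: ['tomato', 'grass'] (min_width=12, slack=0)
Line 5: ['this', 'metal'] (min_width=10, slack=2)
Line 6: ['salt', 'lion'] (min_width=9, slack=3)
Line 7: ['end', 'yellow'] (min_width=10, slack=2)
Line 8: ['the', 'guitar'] (min_width=10, slack=2)
Line 9: ['childhood'] (min_width=9, slack=3)
Total lines: 9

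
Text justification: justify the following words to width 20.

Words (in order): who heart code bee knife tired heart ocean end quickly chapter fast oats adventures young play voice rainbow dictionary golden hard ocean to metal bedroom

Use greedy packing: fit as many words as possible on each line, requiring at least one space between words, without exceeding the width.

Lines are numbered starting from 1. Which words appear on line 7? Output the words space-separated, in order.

Line 1: ['who', 'heart', 'code', 'bee'] (min_width=18, slack=2)
Line 2: ['knife', 'tired', 'heart'] (min_width=17, slack=3)
Line 3: ['ocean', 'end', 'quickly'] (min_width=17, slack=3)
Line 4: ['chapter', 'fast', 'oats'] (min_width=17, slack=3)
Line 5: ['adventures', 'young'] (min_width=16, slack=4)
Line 6: ['play', 'voice', 'rainbow'] (min_width=18, slack=2)
Line 7: ['dictionary', 'golden'] (min_width=17, slack=3)
Line 8: ['hard', 'ocean', 'to', 'metal'] (min_width=19, slack=1)
Line 9: ['bedroom'] (min_width=7, slack=13)

Answer: dictionary golden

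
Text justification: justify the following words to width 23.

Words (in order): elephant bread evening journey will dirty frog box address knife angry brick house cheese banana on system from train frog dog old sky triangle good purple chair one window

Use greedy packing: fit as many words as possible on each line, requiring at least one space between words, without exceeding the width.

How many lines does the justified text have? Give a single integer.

Answer: 8

Derivation:
Line 1: ['elephant', 'bread', 'evening'] (min_width=22, slack=1)
Line 2: ['journey', 'will', 'dirty', 'frog'] (min_width=23, slack=0)
Line 3: ['box', 'address', 'knife', 'angry'] (min_width=23, slack=0)
Line 4: ['brick', 'house', 'cheese'] (min_width=18, slack=5)
Line 5: ['banana', 'on', 'system', 'from'] (min_width=21, slack=2)
Line 6: ['train', 'frog', 'dog', 'old', 'sky'] (min_width=22, slack=1)
Line 7: ['triangle', 'good', 'purple'] (min_width=20, slack=3)
Line 8: ['chair', 'one', 'window'] (min_width=16, slack=7)
Total lines: 8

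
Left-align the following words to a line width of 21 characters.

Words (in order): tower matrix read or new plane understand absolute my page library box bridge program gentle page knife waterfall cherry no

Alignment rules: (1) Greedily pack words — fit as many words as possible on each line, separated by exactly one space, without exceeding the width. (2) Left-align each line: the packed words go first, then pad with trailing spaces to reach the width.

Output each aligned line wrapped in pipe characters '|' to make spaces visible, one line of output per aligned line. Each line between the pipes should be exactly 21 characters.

Answer: |tower matrix read or |
|new plane understand |
|absolute my page     |
|library box bridge   |
|program gentle page  |
|knife waterfall      |
|cherry no            |

Derivation:
Line 1: ['tower', 'matrix', 'read', 'or'] (min_width=20, slack=1)
Line 2: ['new', 'plane', 'understand'] (min_width=20, slack=1)
Line 3: ['absolute', 'my', 'page'] (min_width=16, slack=5)
Line 4: ['library', 'box', 'bridge'] (min_width=18, slack=3)
Line 5: ['program', 'gentle', 'page'] (min_width=19, slack=2)
Line 6: ['knife', 'waterfall'] (min_width=15, slack=6)
Line 7: ['cherry', 'no'] (min_width=9, slack=12)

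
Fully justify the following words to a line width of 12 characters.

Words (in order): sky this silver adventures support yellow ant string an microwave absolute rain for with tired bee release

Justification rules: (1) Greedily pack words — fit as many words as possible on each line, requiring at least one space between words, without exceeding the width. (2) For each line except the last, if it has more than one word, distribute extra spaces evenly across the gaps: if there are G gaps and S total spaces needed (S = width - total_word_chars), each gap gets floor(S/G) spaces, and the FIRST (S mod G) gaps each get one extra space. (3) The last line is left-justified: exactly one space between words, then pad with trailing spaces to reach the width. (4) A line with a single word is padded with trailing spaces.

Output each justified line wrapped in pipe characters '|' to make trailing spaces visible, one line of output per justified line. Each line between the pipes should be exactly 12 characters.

Line 1: ['sky', 'this'] (min_width=8, slack=4)
Line 2: ['silver'] (min_width=6, slack=6)
Line 3: ['adventures'] (min_width=10, slack=2)
Line 4: ['support'] (min_width=7, slack=5)
Line 5: ['yellow', 'ant'] (min_width=10, slack=2)
Line 6: ['string', 'an'] (min_width=9, slack=3)
Line 7: ['microwave'] (min_width=9, slack=3)
Line 8: ['absolute'] (min_width=8, slack=4)
Line 9: ['rain', 'for'] (min_width=8, slack=4)
Line 10: ['with', 'tired'] (min_width=10, slack=2)
Line 11: ['bee', 'release'] (min_width=11, slack=1)

Answer: |sky     this|
|silver      |
|adventures  |
|support     |
|yellow   ant|
|string    an|
|microwave   |
|absolute    |
|rain     for|
|with   tired|
|bee release |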